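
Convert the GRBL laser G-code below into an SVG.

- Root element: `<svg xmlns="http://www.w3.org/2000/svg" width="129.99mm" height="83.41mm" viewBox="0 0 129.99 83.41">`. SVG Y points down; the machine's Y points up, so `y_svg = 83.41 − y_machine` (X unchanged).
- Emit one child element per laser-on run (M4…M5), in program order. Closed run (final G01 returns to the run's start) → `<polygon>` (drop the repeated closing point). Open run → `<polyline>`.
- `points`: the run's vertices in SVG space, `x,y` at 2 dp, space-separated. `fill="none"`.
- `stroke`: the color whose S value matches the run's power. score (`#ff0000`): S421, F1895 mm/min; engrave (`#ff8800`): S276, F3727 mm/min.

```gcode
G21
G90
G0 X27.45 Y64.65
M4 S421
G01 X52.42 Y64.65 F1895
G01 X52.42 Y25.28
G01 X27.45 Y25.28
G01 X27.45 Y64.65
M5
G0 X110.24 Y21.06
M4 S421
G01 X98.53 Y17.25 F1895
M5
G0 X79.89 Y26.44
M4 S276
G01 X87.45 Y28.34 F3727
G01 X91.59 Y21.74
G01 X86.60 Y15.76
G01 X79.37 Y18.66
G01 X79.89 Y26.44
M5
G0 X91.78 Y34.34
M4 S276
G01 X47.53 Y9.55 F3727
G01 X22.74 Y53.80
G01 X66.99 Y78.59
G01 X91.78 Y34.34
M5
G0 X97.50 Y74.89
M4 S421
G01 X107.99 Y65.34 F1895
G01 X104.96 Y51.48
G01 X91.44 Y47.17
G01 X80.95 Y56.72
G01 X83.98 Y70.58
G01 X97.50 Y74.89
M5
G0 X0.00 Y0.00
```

<svg xmlns="http://www.w3.org/2000/svg" width="129.99mm" height="83.41mm" viewBox="0 0 129.99 83.41">
  <polygon points="27.45,18.76 52.42,18.76 52.42,58.13 27.45,58.13" fill="none" stroke="#ff0000"/>
  <polyline points="110.24,62.35 98.53,66.16" fill="none" stroke="#ff0000"/>
  <polygon points="79.89,56.97 87.45,55.07 91.59,61.67 86.60,67.65 79.37,64.75" fill="none" stroke="#ff8800"/>
  <polygon points="91.78,49.07 47.53,73.86 22.74,29.61 66.99,4.82" fill="none" stroke="#ff8800"/>
  <polygon points="97.50,8.52 107.99,18.07 104.96,31.93 91.44,36.24 80.95,26.69 83.98,12.83" fill="none" stroke="#ff0000"/>
</svg>

Machine Y-up, SVG Y-down with viewBox height 83.41, so y_svg = 83.41 − y_machine; X carries over.

Run 1: S421 ⇒ score layer `#ff0000`. The run returns to its start, so emit a `<polygon>` with points (Y-flipped): 27.45,18.76 52.42,18.76 52.42,58.13 27.45,58.13.

Run 2: power S421 maps to stroke `#ff0000` (score). The run is open, so emit a `<polyline>` with points (Y-flipped): 110.24,62.35 98.53,66.16.

Run 3: power S276 maps to stroke `#ff8800` (engrave). The run returns to its start, so emit a `<polygon>` with points (Y-flipped): 79.89,56.97 87.45,55.07 91.59,61.67 86.60,67.65 79.37,64.75.

Run 4: power S276 maps to stroke `#ff8800` (engrave). The run returns to its start, so emit a `<polygon>` with points (Y-flipped): 91.78,49.07 47.53,73.86 22.74,29.61 66.99,4.82.

Run 5: power S421 maps to stroke `#ff0000` (score). The run returns to its start, so emit a `<polygon>` with points (Y-flipped): 97.50,8.52 107.99,18.07 104.96,31.93 91.44,36.24 80.95,26.69 83.98,12.83.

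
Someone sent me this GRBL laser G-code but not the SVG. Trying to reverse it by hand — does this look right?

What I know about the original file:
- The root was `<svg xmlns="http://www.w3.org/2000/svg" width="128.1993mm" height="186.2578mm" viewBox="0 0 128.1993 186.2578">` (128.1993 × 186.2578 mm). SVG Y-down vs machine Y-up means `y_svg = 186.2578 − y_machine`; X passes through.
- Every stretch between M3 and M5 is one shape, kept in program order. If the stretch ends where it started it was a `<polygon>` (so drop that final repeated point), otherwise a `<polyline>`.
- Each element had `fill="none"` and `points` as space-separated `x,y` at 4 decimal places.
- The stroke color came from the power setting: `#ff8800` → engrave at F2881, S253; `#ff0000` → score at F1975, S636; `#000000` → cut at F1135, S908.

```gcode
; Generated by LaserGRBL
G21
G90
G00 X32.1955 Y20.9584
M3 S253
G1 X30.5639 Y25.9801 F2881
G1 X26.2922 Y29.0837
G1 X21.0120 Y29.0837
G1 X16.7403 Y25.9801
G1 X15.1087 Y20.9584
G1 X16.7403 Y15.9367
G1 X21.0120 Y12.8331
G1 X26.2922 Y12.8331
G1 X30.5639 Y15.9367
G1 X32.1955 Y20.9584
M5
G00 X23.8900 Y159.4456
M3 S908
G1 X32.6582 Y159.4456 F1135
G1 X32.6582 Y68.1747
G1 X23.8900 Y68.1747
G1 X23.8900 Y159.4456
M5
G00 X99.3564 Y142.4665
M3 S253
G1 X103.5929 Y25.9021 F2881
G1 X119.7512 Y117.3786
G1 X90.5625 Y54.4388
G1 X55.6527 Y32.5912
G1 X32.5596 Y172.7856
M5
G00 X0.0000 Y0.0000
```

<svg xmlns="http://www.w3.org/2000/svg" width="128.1993mm" height="186.2578mm" viewBox="0 0 128.1993 186.2578">
  <polygon points="32.1955,165.2994 30.5639,160.2777 26.2922,157.1741 21.0120,157.1741 16.7403,160.2777 15.1087,165.2994 16.7403,170.3211 21.0120,173.4247 26.2922,173.4247 30.5639,170.3211" fill="none" stroke="#ff8800"/>
  <polygon points="23.8900,26.8122 32.6582,26.8122 32.6582,118.0831 23.8900,118.0831" fill="none" stroke="#000000"/>
  <polyline points="99.3564,43.7913 103.5929,160.3557 119.7512,68.8792 90.5625,131.8190 55.6527,153.6666 32.5596,13.4722" fill="none" stroke="#ff8800"/>
</svg>

y_svg = 186.2578 − y_m.

[1] S253→`#ff8800` (engrave); closed run; points: 32.1955,165.2994 30.5639,160.2777 26.2922,157.1741 21.0120,157.1741 16.7403,160.2777 15.1087,165.2994 16.7403,170.3211 21.0120,173.4247 26.2922,173.4247 30.5639,170.3211

[2] S908→`#000000` (cut); closed run; points: 23.8900,26.8122 32.6582,26.8122 32.6582,118.0831 23.8900,118.0831

[3] S253→`#ff8800` (engrave); open run; points: 99.3564,43.7913 103.5929,160.3557 119.7512,68.8792 90.5625,131.8190 55.6527,153.6666 32.5596,13.4722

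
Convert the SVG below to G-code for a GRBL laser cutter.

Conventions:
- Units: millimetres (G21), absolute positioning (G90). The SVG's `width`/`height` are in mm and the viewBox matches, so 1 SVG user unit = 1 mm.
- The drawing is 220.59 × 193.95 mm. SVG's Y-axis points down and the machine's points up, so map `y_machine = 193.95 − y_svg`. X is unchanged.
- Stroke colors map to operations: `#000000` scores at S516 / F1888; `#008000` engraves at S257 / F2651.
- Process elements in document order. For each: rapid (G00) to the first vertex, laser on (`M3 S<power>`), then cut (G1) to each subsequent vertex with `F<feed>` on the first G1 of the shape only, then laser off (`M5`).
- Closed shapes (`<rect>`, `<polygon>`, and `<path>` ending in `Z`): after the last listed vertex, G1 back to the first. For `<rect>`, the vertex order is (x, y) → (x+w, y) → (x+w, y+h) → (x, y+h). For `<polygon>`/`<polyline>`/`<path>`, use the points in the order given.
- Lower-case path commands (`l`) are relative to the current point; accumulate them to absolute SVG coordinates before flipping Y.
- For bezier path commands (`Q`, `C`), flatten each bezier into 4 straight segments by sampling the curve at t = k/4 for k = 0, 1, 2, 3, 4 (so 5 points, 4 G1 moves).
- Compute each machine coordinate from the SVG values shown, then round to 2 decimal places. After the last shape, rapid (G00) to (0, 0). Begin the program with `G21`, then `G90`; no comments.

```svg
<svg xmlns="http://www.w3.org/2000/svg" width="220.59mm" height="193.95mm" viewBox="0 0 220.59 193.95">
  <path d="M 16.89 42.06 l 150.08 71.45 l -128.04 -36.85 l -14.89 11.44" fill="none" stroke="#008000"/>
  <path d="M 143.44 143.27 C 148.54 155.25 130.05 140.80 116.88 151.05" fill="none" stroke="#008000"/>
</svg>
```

Since the viewBox matches the mm dimensions, user units are millimetres directly. The only transform is the Y-flip y_m = 193.95 − y_svg.

Shape 1 is a open polyline drawn with `<path>`. Its stroke #008000 means engrave at S257, F2651. After flipping Y the toolpath is (16.89,151.89) → (166.97,80.44) → (38.93,117.29) → (24.04,105.85).

Shape 2 is a cubic bezier drawn with `<path>`. Its stroke #008000 means engrave at S257, F2651. After flipping Y the toolpath is (143.44,50.68) → (143.29,45.85) → (137.01,46.14) → (127.30,46.76) → (116.88,42.90).

G21
G90
G00 X16.89 Y151.89
M3 S257
G1 X166.97 Y80.44 F2651
G1 X38.93 Y117.29
G1 X24.04 Y105.85
M5
G00 X143.44 Y50.68
M3 S257
G1 X143.29 Y45.85 F2651
G1 X137.01 Y46.14
G1 X127.30 Y46.76
G1 X116.88 Y42.90
M5
G00 X0.00 Y0.00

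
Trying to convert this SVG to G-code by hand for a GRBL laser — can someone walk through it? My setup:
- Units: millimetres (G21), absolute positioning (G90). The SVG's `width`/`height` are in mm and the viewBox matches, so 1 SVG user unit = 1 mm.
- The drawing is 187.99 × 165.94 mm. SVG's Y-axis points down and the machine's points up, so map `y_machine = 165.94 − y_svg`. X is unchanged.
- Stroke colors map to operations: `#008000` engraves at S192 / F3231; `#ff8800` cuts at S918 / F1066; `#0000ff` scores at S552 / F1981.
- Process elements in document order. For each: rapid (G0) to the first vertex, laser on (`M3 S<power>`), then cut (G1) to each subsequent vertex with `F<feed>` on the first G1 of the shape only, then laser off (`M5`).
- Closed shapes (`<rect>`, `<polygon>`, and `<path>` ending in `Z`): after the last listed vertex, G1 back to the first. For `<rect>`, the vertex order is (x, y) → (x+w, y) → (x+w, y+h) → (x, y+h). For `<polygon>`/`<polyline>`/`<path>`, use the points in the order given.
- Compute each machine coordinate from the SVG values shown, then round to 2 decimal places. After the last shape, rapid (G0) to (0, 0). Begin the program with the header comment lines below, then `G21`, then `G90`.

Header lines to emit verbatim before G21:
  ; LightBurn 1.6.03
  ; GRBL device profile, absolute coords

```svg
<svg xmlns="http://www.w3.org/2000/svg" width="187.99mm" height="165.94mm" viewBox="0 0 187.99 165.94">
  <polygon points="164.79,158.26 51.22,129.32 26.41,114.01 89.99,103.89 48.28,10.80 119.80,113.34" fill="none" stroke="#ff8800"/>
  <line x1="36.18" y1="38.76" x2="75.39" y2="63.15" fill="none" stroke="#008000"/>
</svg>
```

viewBox `0 0 187.99 165.94` with mm width/height → 1 unit = 1 mm. Flip: y_m = 165.94 − y_svg.

**Shape 1** — `<polygon>` closed polygon, stroke `#ff8800` → cut (S918, F1066). Machine vertices: (164.79,7.68) → (51.22,36.62) → (26.41,51.93) → (89.99,62.05) → (48.28,155.14) → (119.80,52.60) → (164.79,7.68). Closed: final G1 returns to the first vertex.

**Shape 2** — `<line>` line segment, stroke `#008000` → engrave (S192, F3231). Machine vertices: (36.18,127.18) → (75.39,102.79). Open path.

; LightBurn 1.6.03
; GRBL device profile, absolute coords
G21
G90
G0 X164.79 Y7.68
M3 S918
G1 X51.22 Y36.62 F1066
G1 X26.41 Y51.93
G1 X89.99 Y62.05
G1 X48.28 Y155.14
G1 X119.80 Y52.60
G1 X164.79 Y7.68
M5
G0 X36.18 Y127.18
M3 S192
G1 X75.39 Y102.79 F3231
M5
G0 X0.00 Y0.00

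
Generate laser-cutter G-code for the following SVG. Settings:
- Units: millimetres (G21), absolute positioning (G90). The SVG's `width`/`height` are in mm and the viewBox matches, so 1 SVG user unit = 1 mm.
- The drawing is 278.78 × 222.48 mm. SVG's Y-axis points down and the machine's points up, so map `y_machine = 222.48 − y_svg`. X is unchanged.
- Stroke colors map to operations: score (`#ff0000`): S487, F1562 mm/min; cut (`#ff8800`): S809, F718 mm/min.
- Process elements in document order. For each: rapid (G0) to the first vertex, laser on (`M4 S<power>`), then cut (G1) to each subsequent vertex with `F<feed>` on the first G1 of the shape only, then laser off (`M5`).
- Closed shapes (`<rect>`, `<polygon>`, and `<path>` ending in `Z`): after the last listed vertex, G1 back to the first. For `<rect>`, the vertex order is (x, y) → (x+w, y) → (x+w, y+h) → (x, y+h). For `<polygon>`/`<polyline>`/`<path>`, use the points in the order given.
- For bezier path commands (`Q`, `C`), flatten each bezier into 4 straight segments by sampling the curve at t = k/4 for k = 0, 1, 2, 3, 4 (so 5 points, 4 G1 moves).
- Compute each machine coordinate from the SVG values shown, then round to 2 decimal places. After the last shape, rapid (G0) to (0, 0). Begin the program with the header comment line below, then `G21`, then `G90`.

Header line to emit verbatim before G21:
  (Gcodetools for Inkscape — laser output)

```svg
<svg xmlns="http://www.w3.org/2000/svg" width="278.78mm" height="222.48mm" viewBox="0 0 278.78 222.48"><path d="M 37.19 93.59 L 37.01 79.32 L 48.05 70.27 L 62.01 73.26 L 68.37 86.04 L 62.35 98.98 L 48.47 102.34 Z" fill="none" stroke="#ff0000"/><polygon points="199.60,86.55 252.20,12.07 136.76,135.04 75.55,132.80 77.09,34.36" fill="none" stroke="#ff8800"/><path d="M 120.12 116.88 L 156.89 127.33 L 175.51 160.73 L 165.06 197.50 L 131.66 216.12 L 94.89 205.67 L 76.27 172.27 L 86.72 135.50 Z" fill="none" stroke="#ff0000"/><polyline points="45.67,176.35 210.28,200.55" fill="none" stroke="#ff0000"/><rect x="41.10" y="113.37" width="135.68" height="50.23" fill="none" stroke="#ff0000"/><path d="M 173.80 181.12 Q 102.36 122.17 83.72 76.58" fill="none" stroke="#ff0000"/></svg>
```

(Gcodetools for Inkscape — laser output)
G21
G90
G0 X37.19 Y128.89
M4 S487
G1 X37.01 Y143.16 F1562
G1 X48.05 Y152.21
G1 X62.01 Y149.22
G1 X68.37 Y136.44
G1 X62.35 Y123.50
G1 X48.47 Y120.14
G1 X37.19 Y128.89
M5
G0 X199.60 Y135.93
M4 S809
G1 X252.20 Y210.41 F718
G1 X136.76 Y87.44
G1 X75.55 Y89.68
G1 X77.09 Y188.12
G1 X199.60 Y135.93
M5
G0 X120.12 Y105.60
M4 S487
G1 X156.89 Y95.15 F1562
G1 X175.51 Y61.75
G1 X165.06 Y24.98
G1 X131.66 Y6.36
G1 X94.89 Y16.81
G1 X76.27 Y50.21
G1 X86.72 Y86.98
G1 X120.12 Y105.60
M5
G0 X45.67 Y46.13
M4 S487
G1 X210.28 Y21.93 F1562
M5
G0 X41.10 Y109.11
M4 S487
G1 X176.78 Y109.11 F1562
G1 X176.78 Y58.88
G1 X41.10 Y58.88
G1 X41.10 Y109.11
M5
G0 X173.80 Y41.36
M4 S487
G1 X141.38 Y70.00 F1562
G1 X115.56 Y96.97
G1 X96.34 Y122.27
G1 X83.72 Y145.90
M5
G0 X0.00 Y0.00

viewBox `0 0 278.78 222.48` with mm width/height → 1 unit = 1 mm. Flip: y_m = 222.48 − y_svg.

**Shape 1** — `<path>` regular polygon, stroke `#ff0000` → score (S487, F1562). Machine vertices: (37.19,128.89) → (37.01,143.16) → (48.05,152.21) → (62.01,149.22) → (68.37,136.44) → (62.35,123.50) → (48.47,120.14) → (37.19,128.89). Closed: final G1 returns to the first vertex.

**Shape 2** — `<polygon>` closed polygon, stroke `#ff8800` → cut (S809, F718). Machine vertices: (199.60,135.93) → (252.20,210.41) → (136.76,87.44) → (75.55,89.68) → (77.09,188.12) → (199.60,135.93). Closed: final G1 returns to the first vertex.

**Shape 3** — `<path>` regular polygon, stroke `#ff0000` → score (S487, F1562). Machine vertices: (120.12,105.60) → (156.89,95.15) → (175.51,61.75) → (165.06,24.98) → (131.66,6.36) → (94.89,16.81) → (76.27,50.21) → (86.72,86.98) → (120.12,105.60). Closed: final G1 returns to the first vertex.

**Shape 4** — `<polyline>` line segment, stroke `#ff0000` → score (S487, F1562). Machine vertices: (45.67,46.13) → (210.28,21.93). Open path.

**Shape 5** — `<rect>` rectangle, stroke `#ff0000` → score (S487, F1562). Machine vertices: (41.10,109.11) → (176.78,109.11) → (176.78,58.88) → (41.10,58.88) → (41.10,109.11). Closed: final G1 returns to the first vertex.

**Shape 6** — `<path>` quadratic bezier, stroke `#ff0000` → score (S487, F1562). Control points (SVG): P0=(173.80,181.12), P1=(102.36,122.17), P2=(83.72,76.58); sampled at t=k/4. Machine vertices: (173.80,41.36) → (141.38,70.00) → (115.56,96.97) → (96.34,122.27) → (83.72,145.90). Open path.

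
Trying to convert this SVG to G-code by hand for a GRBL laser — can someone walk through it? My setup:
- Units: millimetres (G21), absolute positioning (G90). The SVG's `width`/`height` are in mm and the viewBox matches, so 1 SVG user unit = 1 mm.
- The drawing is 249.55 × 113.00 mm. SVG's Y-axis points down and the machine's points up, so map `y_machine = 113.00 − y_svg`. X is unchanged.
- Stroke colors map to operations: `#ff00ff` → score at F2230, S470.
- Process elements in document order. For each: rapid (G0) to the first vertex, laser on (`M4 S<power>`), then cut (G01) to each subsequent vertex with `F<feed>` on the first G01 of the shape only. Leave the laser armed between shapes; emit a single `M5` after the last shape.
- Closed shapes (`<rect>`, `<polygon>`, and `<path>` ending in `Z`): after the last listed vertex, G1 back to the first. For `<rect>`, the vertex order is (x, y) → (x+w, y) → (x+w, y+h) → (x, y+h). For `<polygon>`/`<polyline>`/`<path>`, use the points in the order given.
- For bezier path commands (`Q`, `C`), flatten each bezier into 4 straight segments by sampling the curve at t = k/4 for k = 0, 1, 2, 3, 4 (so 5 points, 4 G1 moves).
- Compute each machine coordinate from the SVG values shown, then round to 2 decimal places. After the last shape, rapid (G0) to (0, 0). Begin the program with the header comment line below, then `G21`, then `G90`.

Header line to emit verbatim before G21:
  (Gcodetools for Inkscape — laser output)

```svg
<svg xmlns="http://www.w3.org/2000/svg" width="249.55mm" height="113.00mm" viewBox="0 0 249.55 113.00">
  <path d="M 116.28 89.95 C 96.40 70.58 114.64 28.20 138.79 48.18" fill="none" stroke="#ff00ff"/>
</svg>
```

(Gcodetools for Inkscape — laser output)
G21
G90
G0 X116.28 Y23.05
M4 S470
G01 X108.01 Y40.56 F2230
G01 X111.02 Y58.69
G01 X122.29 Y69.45
G01 X138.79 Y64.82
M5
G0 X0.00 Y0.00

1 u = 1 mm; y_m = 113.00 − y.

[1] `<path>` cubic bezier, #ff00ff→score S470 F2230: (116.28,23.05) → (108.01,40.56) → (111.02,58.69) → (122.29,69.45) → (138.79,64.82)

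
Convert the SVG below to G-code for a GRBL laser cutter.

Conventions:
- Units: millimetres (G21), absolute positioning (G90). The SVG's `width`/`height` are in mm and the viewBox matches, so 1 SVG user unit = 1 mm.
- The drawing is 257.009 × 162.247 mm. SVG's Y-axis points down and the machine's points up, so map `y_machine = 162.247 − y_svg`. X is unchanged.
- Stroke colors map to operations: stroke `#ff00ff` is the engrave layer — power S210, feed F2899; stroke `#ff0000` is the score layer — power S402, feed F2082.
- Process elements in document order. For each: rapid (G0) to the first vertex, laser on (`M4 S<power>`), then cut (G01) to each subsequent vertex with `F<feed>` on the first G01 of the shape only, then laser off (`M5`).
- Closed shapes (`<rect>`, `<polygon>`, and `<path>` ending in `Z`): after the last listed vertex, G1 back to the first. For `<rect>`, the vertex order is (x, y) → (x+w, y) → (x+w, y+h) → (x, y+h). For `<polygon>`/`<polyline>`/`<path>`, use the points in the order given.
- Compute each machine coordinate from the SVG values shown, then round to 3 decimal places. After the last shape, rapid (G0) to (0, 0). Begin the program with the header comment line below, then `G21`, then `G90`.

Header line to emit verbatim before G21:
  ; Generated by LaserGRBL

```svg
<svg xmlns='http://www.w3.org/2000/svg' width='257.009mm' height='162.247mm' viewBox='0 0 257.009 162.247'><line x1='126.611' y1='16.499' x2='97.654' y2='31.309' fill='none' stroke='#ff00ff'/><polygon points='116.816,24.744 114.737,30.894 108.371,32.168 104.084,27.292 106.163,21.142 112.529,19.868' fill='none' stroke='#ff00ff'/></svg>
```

viewBox `0 0 257.009 162.247` with mm width/height → 1 unit = 1 mm. Flip: y_m = 162.247 − y_svg.

**Shape 1** — `<line>` line segment, stroke `#ff00ff` → engrave (S210, F2899). Machine vertices: (126.611,145.748) → (97.654,130.938). Open path.

**Shape 2** — `<polygon>` regular polygon, stroke `#ff00ff` → engrave (S210, F2899). Machine vertices: (116.816,137.503) → (114.737,131.353) → (108.371,130.079) → (104.084,134.955) → (106.163,141.105) → (112.529,142.379) → (116.816,137.503). Closed: final G1 returns to the first vertex.

; Generated by LaserGRBL
G21
G90
G0 X126.611 Y145.748
M4 S210
G01 X97.654 Y130.938 F2899
M5
G0 X116.816 Y137.503
M4 S210
G01 X114.737 Y131.353 F2899
G01 X108.371 Y130.079
G01 X104.084 Y134.955
G01 X106.163 Y141.105
G01 X112.529 Y142.379
G01 X116.816 Y137.503
M5
G0 X0.000 Y0.000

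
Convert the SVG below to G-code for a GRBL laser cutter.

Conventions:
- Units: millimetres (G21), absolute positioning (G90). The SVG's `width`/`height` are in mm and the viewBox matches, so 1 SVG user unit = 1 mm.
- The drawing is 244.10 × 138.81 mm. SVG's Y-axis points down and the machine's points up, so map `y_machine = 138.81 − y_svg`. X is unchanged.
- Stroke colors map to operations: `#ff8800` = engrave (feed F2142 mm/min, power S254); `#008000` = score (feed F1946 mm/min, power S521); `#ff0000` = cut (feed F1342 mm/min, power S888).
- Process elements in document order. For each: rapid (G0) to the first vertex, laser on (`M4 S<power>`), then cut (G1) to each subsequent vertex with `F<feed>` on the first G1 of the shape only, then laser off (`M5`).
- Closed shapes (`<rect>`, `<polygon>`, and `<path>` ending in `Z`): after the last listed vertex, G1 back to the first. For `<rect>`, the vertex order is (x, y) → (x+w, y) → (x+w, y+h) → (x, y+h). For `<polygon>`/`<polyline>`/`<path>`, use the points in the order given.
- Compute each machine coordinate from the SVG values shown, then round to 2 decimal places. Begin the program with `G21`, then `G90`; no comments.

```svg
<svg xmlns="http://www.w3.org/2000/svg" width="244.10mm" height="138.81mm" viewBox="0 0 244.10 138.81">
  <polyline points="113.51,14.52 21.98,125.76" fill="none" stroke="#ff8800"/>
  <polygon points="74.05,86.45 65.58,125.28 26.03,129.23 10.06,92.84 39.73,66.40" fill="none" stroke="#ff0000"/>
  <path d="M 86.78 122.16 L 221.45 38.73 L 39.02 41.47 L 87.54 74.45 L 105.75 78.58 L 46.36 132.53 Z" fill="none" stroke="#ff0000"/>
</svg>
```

1 u = 1 mm; y_m = 138.81 − y.

[1] `<polyline>` line segment, #ff8800→engrave S254 F2142: (113.51,124.29) → (21.98,13.05)

[2] `<polygon>` regular polygon, #ff0000→cut S888 F1342: (74.05,52.36) → (65.58,13.53) → (26.03,9.58) → (10.06,45.97) → (39.73,72.41) → (74.05,52.36) (closed)

[3] `<path>` closed polygon, #ff0000→cut S888 F1342: (86.78,16.65) → (221.45,100.08) → (39.02,97.34) → (87.54,64.36) → (105.75,60.23) → (46.36,6.28) → (86.78,16.65) (closed)

G21
G90
G0 X113.51 Y124.29
M4 S254
G1 X21.98 Y13.05 F2142
M5
G0 X74.05 Y52.36
M4 S888
G1 X65.58 Y13.53 F1342
G1 X26.03 Y9.58
G1 X10.06 Y45.97
G1 X39.73 Y72.41
G1 X74.05 Y52.36
M5
G0 X86.78 Y16.65
M4 S888
G1 X221.45 Y100.08 F1342
G1 X39.02 Y97.34
G1 X87.54 Y64.36
G1 X105.75 Y60.23
G1 X46.36 Y6.28
G1 X86.78 Y16.65
M5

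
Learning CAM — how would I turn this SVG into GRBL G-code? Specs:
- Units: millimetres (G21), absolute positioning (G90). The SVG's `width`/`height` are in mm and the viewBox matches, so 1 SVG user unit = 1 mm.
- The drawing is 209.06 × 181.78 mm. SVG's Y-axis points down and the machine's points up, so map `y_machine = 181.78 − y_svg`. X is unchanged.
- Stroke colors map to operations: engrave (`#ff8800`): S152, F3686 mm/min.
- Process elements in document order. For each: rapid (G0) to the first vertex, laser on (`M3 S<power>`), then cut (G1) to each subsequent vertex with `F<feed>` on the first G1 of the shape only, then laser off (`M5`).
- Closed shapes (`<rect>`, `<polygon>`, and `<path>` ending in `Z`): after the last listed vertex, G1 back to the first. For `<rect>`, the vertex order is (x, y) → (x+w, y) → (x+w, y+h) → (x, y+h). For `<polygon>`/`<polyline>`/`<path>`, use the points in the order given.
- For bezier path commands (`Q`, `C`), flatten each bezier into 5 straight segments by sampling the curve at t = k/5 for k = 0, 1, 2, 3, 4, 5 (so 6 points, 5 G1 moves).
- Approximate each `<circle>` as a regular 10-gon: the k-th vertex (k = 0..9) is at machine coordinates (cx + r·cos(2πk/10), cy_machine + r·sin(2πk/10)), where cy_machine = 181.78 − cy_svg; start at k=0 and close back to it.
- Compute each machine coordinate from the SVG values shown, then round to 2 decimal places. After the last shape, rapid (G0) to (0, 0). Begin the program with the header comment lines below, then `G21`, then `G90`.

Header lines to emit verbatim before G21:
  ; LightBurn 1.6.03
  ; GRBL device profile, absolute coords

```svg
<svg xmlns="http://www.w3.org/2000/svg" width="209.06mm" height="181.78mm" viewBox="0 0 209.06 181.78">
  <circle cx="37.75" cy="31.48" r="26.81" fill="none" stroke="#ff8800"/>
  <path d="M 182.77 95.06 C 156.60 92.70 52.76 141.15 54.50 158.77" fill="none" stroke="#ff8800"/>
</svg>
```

; LightBurn 1.6.03
; GRBL device profile, absolute coords
G21
G90
G0 X64.56 Y150.30
M3 S152
G1 X59.44 Y166.06 F3686
G1 X46.03 Y175.80
G1 X29.47 Y175.80
G1 X16.06 Y166.06
G1 X10.94 Y150.30
G1 X16.06 Y134.54
G1 X29.47 Y124.80
G1 X46.03 Y124.80
G1 X59.44 Y134.54
G1 X64.56 Y150.30
M5
G0 X182.77 Y86.72
M3 S152
G1 X159.21 Y82.69 F3686
G1 X125.81 Y70.39
G1 X91.36 Y53.73
G1 X64.66 Y36.63
G1 X54.50 Y23.01
M5
G0 X0.00 Y0.00

viewBox `0 0 209.06 181.78` with mm width/height → 1 unit = 1 mm. Flip: y_m = 181.78 − y_svg.

**Shape 1** — `<circle>` circle, stroke `#ff8800` → engrave (S152, F3686). Machine vertices: (64.56,150.30) → (59.44,166.06) → (46.03,175.80) → (29.47,175.80) → (16.06,166.06) → (10.94,150.30) → (16.06,134.54) → (29.47,124.80) → (46.03,124.80) → (59.44,134.54) → (64.56,150.30). Closed: final G1 returns to the first vertex.

**Shape 2** — `<path>` cubic bezier, stroke `#ff8800` → engrave (S152, F3686). Control points (SVG): P0=(182.77,95.06), P1=(156.60,92.70), P2=(52.76,141.15), P3=(54.50,158.77); sampled at t=k/5. Machine vertices: (182.77,86.72) → (159.21,82.69) → (125.81,70.39) → (91.36,53.73) → (64.66,36.63) → (54.50,23.01). Open path.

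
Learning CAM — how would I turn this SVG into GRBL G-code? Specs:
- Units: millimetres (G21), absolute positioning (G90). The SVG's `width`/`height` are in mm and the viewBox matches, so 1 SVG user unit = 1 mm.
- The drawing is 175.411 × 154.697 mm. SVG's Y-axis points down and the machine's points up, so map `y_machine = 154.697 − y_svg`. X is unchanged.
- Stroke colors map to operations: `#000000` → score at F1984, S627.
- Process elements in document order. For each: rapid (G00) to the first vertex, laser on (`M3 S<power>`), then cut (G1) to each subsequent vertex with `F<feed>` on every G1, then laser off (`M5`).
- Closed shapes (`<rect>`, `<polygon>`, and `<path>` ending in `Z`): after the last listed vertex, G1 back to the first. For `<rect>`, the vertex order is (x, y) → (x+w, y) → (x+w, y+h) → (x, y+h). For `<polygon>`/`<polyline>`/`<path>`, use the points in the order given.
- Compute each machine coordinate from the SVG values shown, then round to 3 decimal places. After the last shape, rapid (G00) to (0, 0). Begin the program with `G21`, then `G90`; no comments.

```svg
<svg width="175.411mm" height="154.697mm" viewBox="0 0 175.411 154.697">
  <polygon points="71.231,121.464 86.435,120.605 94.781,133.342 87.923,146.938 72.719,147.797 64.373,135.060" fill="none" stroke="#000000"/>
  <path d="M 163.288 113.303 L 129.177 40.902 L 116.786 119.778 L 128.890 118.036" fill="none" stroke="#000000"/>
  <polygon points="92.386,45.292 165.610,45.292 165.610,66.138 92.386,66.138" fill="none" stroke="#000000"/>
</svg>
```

Since the viewBox matches the mm dimensions, user units are millimetres directly. The only transform is the Y-flip y_m = 154.697 − y_svg.

Shape 1 is a regular polygon drawn with `<polygon>`. Its stroke #000000 means score at S627, F1984. After flipping Y the toolpath is (71.231,33.233) → (86.435,34.092) → (94.781,21.355) → (87.923,7.759) → (72.719,6.900) → (64.373,19.637) → (71.231,33.233), returning to the start.

Shape 2 is a open polyline drawn with `<path>`. Its stroke #000000 means score at S627, F1984. After flipping Y the toolpath is (163.288,41.394) → (129.177,113.795) → (116.786,34.919) → (128.890,36.661).

Shape 3 is a rectangle drawn with `<polygon>`. Its stroke #000000 means score at S627, F1984. After flipping Y the toolpath is (92.386,109.405) → (165.610,109.405) → (165.610,88.559) → (92.386,88.559) → (92.386,109.405), returning to the start.

G21
G90
G00 X71.231 Y33.233
M3 S627
G1 X86.435 Y34.092 F1984
G1 X94.781 Y21.355 F1984
G1 X87.923 Y7.759 F1984
G1 X72.719 Y6.900 F1984
G1 X64.373 Y19.637 F1984
G1 X71.231 Y33.233 F1984
M5
G00 X163.288 Y41.394
M3 S627
G1 X129.177 Y113.795 F1984
G1 X116.786 Y34.919 F1984
G1 X128.890 Y36.661 F1984
M5
G00 X92.386 Y109.405
M3 S627
G1 X165.610 Y109.405 F1984
G1 X165.610 Y88.559 F1984
G1 X92.386 Y88.559 F1984
G1 X92.386 Y109.405 F1984
M5
G00 X0.000 Y0.000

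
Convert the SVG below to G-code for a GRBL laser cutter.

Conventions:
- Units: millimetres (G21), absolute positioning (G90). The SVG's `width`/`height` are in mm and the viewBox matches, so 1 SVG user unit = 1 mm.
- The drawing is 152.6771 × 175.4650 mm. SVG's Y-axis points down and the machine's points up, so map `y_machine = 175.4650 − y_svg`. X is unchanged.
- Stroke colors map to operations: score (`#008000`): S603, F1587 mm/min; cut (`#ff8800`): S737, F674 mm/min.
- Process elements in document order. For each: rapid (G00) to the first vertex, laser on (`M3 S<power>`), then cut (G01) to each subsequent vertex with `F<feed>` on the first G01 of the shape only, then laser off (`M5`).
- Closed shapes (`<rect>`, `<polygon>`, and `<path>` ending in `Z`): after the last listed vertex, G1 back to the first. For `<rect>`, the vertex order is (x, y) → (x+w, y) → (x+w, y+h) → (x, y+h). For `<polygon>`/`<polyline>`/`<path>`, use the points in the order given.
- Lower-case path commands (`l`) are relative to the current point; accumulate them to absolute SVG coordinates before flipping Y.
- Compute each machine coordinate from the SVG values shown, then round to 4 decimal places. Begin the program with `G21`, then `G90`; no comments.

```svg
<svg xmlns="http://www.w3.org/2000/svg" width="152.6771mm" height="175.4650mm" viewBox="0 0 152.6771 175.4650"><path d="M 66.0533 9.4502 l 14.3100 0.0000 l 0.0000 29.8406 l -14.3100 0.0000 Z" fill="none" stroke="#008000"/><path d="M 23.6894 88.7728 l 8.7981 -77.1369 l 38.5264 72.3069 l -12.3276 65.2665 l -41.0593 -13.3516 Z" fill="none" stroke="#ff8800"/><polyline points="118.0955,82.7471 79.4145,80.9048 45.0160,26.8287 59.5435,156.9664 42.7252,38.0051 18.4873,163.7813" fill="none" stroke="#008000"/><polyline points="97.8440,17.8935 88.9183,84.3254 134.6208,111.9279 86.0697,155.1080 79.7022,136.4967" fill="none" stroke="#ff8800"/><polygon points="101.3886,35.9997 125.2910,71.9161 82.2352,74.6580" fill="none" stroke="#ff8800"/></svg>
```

G21
G90
G00 X66.0533 Y166.0148
M3 S603
G01 X80.3633 Y166.0148 F1587
G01 X80.3633 Y136.1742
G01 X66.0533 Y136.1742
G01 X66.0533 Y166.0148
M5
G00 X23.6894 Y86.6922
M3 S737
G01 X32.4875 Y163.8291 F674
G01 X71.0139 Y91.5222
G01 X58.6863 Y26.2557
G01 X17.6270 Y39.6073
G01 X23.6894 Y86.6922
M5
G00 X118.0955 Y92.7179
M3 S603
G01 X79.4145 Y94.5602 F1587
G01 X45.0160 Y148.6363
G01 X59.5435 Y18.4986
G01 X42.7252 Y137.4599
G01 X18.4873 Y11.6837
M5
G00 X97.8440 Y157.5715
M3 S737
G01 X88.9183 Y91.1396 F674
G01 X134.6208 Y63.5371
G01 X86.0697 Y20.3570
G01 X79.7022 Y38.9683
M5
G00 X101.3886 Y139.4653
M3 S737
G01 X125.2910 Y103.5489 F674
G01 X82.2352 Y100.8070
G01 X101.3886 Y139.4653
M5

viewBox `0 0 152.6771 175.4650` with mm width/height → 1 unit = 1 mm. Flip: y_m = 175.4650 − y_svg.

**Shape 1** — `<path>` rectangle, stroke `#008000` → score (S603, F1587). Machine vertices: (66.0533,166.0148) → (80.3633,166.0148) → (80.3633,136.1742) → (66.0533,136.1742) → (66.0533,166.0148). Closed: final G1 returns to the first vertex.

**Shape 2** — `<path>` closed polygon, stroke `#ff8800` → cut (S737, F674). Machine vertices: (23.6894,86.6922) → (32.4875,163.8291) → (71.0139,91.5222) → (58.6863,26.2557) → (17.6270,39.6073) → (23.6894,86.6922). Closed: final G1 returns to the first vertex.

**Shape 3** — `<polyline>` open polyline, stroke `#008000` → score (S603, F1587). Machine vertices: (118.0955,92.7179) → (79.4145,94.5602) → (45.0160,148.6363) → (59.5435,18.4986) → (42.7252,137.4599) → (18.4873,11.6837). Open path.

**Shape 4** — `<polyline>` open polyline, stroke `#ff8800` → cut (S737, F674). Machine vertices: (97.8440,157.5715) → (88.9183,91.1396) → (134.6208,63.5371) → (86.0697,20.3570) → (79.7022,38.9683). Open path.

**Shape 5** — `<polygon>` regular polygon, stroke `#ff8800` → cut (S737, F674). Machine vertices: (101.3886,139.4653) → (125.2910,103.5489) → (82.2352,100.8070) → (101.3886,139.4653). Closed: final G1 returns to the first vertex.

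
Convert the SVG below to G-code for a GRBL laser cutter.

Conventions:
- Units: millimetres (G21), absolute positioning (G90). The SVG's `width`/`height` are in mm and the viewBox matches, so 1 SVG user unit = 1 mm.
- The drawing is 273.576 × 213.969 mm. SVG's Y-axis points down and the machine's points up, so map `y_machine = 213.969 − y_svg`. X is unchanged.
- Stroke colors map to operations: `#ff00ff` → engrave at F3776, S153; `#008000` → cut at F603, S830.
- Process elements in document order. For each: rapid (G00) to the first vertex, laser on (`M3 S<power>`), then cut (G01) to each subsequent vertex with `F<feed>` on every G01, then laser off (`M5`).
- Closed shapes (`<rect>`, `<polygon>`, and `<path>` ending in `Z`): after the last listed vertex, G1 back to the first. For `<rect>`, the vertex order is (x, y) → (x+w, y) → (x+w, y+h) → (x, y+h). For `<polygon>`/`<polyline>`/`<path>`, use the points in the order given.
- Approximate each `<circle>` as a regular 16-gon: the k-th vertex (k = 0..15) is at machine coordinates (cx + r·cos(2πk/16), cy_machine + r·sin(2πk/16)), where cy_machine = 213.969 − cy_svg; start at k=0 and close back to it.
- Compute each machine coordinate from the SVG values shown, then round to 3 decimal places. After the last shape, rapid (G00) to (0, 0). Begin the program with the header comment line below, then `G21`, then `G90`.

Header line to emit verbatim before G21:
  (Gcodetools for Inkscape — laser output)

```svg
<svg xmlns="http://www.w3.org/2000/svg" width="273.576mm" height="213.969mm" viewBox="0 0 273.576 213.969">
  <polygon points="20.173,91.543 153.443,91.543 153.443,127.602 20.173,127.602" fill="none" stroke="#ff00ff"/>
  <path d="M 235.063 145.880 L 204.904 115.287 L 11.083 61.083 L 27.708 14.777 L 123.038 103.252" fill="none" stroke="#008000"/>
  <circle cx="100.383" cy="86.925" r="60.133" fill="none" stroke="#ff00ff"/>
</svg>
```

Since the viewBox matches the mm dimensions, user units are millimetres directly. The only transform is the Y-flip y_m = 213.969 − y_svg.

Shape 1 is a rectangle drawn with `<polygon>`. Its stroke #ff00ff means engrave at S153, F3776. After flipping Y the toolpath is (20.173,122.426) → (153.443,122.426) → (153.443,86.367) → (20.173,86.367) → (20.173,122.426), returning to the start.

Shape 2 is a open polyline drawn with `<path>`. Its stroke #008000 means cut at S830, F603. After flipping Y the toolpath is (235.063,68.089) → (204.904,98.682) → (11.083,152.886) → (27.708,199.192) → (123.038,110.717).

Shape 3 is a circle drawn with `<circle>`. Its stroke #ff00ff means engrave at S153, F3776. After flipping Y the toolpath is (160.516,127.044) → (155.939,150.056) → (142.903,169.564) → (123.395,182.600) → (100.383,187.177) → (77.371,182.600) → (57.863,169.564) → (44.827,150.056) → (40.250,127.044) → (44.827,104.032) → (57.863,84.524) → (77.371,71.488) → (100.383,66.911) → (123.395,71.488) → (142.903,84.524) → (155.939,104.032) → (160.516,127.044), returning to the start.

(Gcodetools for Inkscape — laser output)
G21
G90
G00 X20.173 Y122.426
M3 S153
G01 X153.443 Y122.426 F3776
G01 X153.443 Y86.367 F3776
G01 X20.173 Y86.367 F3776
G01 X20.173 Y122.426 F3776
M5
G00 X235.063 Y68.089
M3 S830
G01 X204.904 Y98.682 F603
G01 X11.083 Y152.886 F603
G01 X27.708 Y199.192 F603
G01 X123.038 Y110.717 F603
M5
G00 X160.516 Y127.044
M3 S153
G01 X155.939 Y150.056 F3776
G01 X142.903 Y169.564 F3776
G01 X123.395 Y182.600 F3776
G01 X100.383 Y187.177 F3776
G01 X77.371 Y182.600 F3776
G01 X57.863 Y169.564 F3776
G01 X44.827 Y150.056 F3776
G01 X40.250 Y127.044 F3776
G01 X44.827 Y104.032 F3776
G01 X57.863 Y84.524 F3776
G01 X77.371 Y71.488 F3776
G01 X100.383 Y66.911 F3776
G01 X123.395 Y71.488 F3776
G01 X142.903 Y84.524 F3776
G01 X155.939 Y104.032 F3776
G01 X160.516 Y127.044 F3776
M5
G00 X0.000 Y0.000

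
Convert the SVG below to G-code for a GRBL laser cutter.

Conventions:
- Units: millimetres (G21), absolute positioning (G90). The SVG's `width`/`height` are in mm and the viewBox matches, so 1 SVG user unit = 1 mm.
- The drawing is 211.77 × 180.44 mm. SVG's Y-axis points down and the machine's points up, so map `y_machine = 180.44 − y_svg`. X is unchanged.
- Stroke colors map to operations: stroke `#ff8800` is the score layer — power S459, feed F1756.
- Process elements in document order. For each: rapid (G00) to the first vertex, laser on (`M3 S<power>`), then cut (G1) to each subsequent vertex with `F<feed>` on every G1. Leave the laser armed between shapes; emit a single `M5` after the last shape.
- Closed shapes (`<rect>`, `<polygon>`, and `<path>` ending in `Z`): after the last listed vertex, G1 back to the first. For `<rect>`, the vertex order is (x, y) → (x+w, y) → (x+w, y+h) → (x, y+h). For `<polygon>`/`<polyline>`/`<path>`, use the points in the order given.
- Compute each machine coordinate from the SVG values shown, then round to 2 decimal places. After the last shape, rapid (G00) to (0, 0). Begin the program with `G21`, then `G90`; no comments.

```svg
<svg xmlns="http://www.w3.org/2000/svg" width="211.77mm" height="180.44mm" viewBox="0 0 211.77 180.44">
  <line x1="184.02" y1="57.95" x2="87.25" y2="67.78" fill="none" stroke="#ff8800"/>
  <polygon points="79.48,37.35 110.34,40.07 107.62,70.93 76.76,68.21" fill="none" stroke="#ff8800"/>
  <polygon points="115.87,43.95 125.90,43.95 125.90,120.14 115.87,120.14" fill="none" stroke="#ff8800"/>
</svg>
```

G21
G90
G00 X184.02 Y122.49
M3 S459
G1 X87.25 Y112.66 F1756
G00 X79.48 Y143.09
M3 S459
G1 X110.34 Y140.37 F1756
G1 X107.62 Y109.51 F1756
G1 X76.76 Y112.23 F1756
G1 X79.48 Y143.09 F1756
G00 X115.87 Y136.49
M3 S459
G1 X125.90 Y136.49 F1756
G1 X125.90 Y60.30 F1756
G1 X115.87 Y60.30 F1756
G1 X115.87 Y136.49 F1756
M5
G00 X0.00 Y0.00

Since the viewBox matches the mm dimensions, user units are millimetres directly. The only transform is the Y-flip y_m = 180.44 − y_svg.

Shape 1 is a line segment drawn with `<line>`. Its stroke #ff8800 means score at S459, F1756. After flipping Y the toolpath is (184.02,122.49) → (87.25,112.66).

Shape 2 is a regular polygon drawn with `<polygon>`. Its stroke #ff8800 means score at S459, F1756. After flipping Y the toolpath is (79.48,143.09) → (110.34,140.37) → (107.62,109.51) → (76.76,112.23) → (79.48,143.09), returning to the start.

Shape 3 is a rectangle drawn with `<polygon>`. Its stroke #ff8800 means score at S459, F1756. After flipping Y the toolpath is (115.87,136.49) → (125.90,136.49) → (125.90,60.30) → (115.87,60.30) → (115.87,136.49), returning to the start.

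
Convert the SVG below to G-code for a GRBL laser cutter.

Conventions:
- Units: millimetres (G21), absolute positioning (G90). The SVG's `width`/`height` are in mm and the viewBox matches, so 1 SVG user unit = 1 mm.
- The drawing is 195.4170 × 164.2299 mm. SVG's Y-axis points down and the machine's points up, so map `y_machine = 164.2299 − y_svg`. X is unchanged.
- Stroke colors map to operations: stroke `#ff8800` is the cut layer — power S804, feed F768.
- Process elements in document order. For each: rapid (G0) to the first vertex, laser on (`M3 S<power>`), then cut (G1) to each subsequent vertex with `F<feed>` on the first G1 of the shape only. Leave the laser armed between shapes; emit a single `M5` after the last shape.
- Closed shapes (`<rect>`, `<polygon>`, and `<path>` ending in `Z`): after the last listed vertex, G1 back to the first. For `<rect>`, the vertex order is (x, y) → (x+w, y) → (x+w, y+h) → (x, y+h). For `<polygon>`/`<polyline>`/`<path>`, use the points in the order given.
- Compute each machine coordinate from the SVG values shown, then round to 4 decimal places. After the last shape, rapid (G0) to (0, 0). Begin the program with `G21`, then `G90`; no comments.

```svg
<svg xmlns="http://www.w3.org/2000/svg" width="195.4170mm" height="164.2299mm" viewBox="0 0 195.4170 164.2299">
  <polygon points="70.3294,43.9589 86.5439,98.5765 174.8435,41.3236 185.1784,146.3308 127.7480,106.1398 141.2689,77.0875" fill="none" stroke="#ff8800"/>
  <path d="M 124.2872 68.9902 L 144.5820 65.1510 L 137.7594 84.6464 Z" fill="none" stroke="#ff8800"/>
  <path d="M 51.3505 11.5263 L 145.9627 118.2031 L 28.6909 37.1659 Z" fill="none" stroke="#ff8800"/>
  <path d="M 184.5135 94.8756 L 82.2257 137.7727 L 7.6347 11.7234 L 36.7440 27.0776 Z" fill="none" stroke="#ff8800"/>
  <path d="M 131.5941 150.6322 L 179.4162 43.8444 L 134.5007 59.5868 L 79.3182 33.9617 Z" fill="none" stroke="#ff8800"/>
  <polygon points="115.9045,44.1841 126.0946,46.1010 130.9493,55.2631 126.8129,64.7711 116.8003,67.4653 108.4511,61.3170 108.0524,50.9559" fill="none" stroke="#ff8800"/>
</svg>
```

G21
G90
G0 X70.3294 Y120.2710
M3 S804
G1 X86.5439 Y65.6534 F768
G1 X174.8435 Y122.9063
G1 X185.1784 Y17.8991
G1 X127.7480 Y58.0901
G1 X141.2689 Y87.1424
G1 X70.3294 Y120.2710
G0 X124.2872 Y95.2397
M3 S804
G1 X144.5820 Y99.0789 F768
G1 X137.7594 Y79.5835
G1 X124.2872 Y95.2397
G0 X51.3505 Y152.7036
M3 S804
G1 X145.9627 Y46.0268 F768
G1 X28.6909 Y127.0640
G1 X51.3505 Y152.7036
G0 X184.5135 Y69.3543
M3 S804
G1 X82.2257 Y26.4572 F768
G1 X7.6347 Y152.5065
G1 X36.7440 Y137.1523
G1 X184.5135 Y69.3543
G0 X131.5941 Y13.5977
M3 S804
G1 X179.4162 Y120.3855 F768
G1 X134.5007 Y104.6431
G1 X79.3182 Y130.2682
G1 X131.5941 Y13.5977
G0 X115.9045 Y120.0458
M3 S804
G1 X126.0946 Y118.1289 F768
G1 X130.9493 Y108.9668
G1 X126.8129 Y99.4588
G1 X116.8003 Y96.7646
G1 X108.4511 Y102.9129
G1 X108.0524 Y113.2740
G1 X115.9045 Y120.0458
M5
G0 X0.0000 Y0.0000

Since the viewBox matches the mm dimensions, user units are millimetres directly. The only transform is the Y-flip y_m = 164.2299 − y_svg.

Shape 1 is a closed polygon drawn with `<polygon>`. Its stroke #ff8800 means cut at S804, F768. After flipping Y the toolpath is (70.3294,120.2710) → (86.5439,65.6534) → (174.8435,122.9063) → (185.1784,17.8991) → (127.7480,58.0901) → (141.2689,87.1424) → (70.3294,120.2710), returning to the start.

Shape 2 is a regular polygon drawn with `<path>`. Its stroke #ff8800 means cut at S804, F768. After flipping Y the toolpath is (124.2872,95.2397) → (144.5820,99.0789) → (137.7594,79.5835) → (124.2872,95.2397), returning to the start.

Shape 3 is a closed polygon drawn with `<path>`. Its stroke #ff8800 means cut at S804, F768. After flipping Y the toolpath is (51.3505,152.7036) → (145.9627,46.0268) → (28.6909,127.0640) → (51.3505,152.7036), returning to the start.

Shape 4 is a closed polygon drawn with `<path>`. Its stroke #ff8800 means cut at S804, F768. After flipping Y the toolpath is (184.5135,69.3543) → (82.2257,26.4572) → (7.6347,152.5065) → (36.7440,137.1523) → (184.5135,69.3543), returning to the start.

Shape 5 is a closed polygon drawn with `<path>`. Its stroke #ff8800 means cut at S804, F768. After flipping Y the toolpath is (131.5941,13.5977) → (179.4162,120.3855) → (134.5007,104.6431) → (79.3182,130.2682) → (131.5941,13.5977), returning to the start.

Shape 6 is a regular polygon drawn with `<polygon>`. Its stroke #ff8800 means cut at S804, F768. After flipping Y the toolpath is (115.9045,120.0458) → (126.0946,118.1289) → (130.9493,108.9668) → (126.8129,99.4588) → (116.8003,96.7646) → (108.4511,102.9129) → (108.0524,113.2740) → (115.9045,120.0458), returning to the start.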